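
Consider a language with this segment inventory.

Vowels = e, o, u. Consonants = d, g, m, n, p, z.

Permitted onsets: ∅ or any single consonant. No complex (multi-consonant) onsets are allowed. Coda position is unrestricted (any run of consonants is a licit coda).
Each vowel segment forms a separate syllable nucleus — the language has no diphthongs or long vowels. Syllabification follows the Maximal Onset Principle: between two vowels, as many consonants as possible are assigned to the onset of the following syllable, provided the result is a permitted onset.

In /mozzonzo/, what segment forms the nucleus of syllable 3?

o

The vowels are o, o, o — 3 nuclei, so 3 syllables.
The third nucleus (vowel 3 from the left) is /o/.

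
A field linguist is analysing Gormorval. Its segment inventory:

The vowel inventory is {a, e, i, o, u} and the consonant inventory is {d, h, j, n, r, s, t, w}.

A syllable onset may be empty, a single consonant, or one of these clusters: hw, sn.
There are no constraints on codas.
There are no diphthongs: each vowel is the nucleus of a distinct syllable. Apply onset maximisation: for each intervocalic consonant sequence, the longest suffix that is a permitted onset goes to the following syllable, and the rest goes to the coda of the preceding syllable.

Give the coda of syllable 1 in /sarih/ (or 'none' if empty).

none

Vowels present: a, i; each is a nucleus, giving 2 syllables.
V1 /a/ – V2 /i/: /r/ → onset of the next syllable (single consonants are always licit onsets).
Syllabification: sa.rih.
Syllable 1 is /sa/: onset /s/, nucleus /a/, coda ∅.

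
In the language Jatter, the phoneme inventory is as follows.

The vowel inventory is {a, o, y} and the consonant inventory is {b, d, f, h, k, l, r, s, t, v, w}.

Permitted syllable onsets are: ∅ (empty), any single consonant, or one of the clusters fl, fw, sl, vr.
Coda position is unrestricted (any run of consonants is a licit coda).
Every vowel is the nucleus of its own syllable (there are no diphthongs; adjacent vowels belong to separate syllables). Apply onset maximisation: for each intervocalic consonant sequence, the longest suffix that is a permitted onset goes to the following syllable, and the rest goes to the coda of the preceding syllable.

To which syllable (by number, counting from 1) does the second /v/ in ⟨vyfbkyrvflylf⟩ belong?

Nuclei (vowels): y, y, y → 3 syllables.
V1 /y/ – V2 /y/: /fbk/ splits as /fb/ + /k/ (/k/ is the longest suffix that is a licit onset).
V2 /y/ – V3 /y/: /rvfl/ splits as /rv/ + /fl/ (/fl/ is the longest suffix that is a licit onset).
Result: vyfb.kyrv.flylf.
The second /v/ is in the coda of syllable 2 (/kyrv/).

2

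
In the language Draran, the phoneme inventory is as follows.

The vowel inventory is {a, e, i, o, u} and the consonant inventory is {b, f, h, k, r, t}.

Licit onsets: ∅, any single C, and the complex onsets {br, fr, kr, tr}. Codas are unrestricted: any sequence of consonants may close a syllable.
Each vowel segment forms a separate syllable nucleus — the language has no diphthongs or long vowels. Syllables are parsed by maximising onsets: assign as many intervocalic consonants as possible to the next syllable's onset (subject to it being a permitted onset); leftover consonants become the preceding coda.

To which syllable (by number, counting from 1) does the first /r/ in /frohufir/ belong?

Vowels present: o, u, i; each is a nucleus, giving 3 syllables.
V1 /o/ – V2 /u/: /h/ → onset of the next syllable (single consonants are always licit onsets).
V2 /u/ – V3 /i/: just /f/ — single C goes to the following onset.
So the parse is fro.hu.fir.
The first /r/ is in the onset of syllable 1 (/fro/).

1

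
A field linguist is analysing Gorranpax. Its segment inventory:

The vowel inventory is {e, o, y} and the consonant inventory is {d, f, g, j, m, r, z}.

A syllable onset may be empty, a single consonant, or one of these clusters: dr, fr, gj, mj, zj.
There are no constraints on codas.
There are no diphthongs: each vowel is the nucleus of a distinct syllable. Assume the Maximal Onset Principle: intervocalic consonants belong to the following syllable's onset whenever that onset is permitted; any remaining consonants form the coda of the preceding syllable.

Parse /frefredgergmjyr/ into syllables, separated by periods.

fre.fred.gerg.mjyr

The vowels are e, e, e, y — 4 nuclei, so 4 syllables.
σ1/σ2 boundary: /fr/ — entire cluster is a permitted onset → onset /fr/, coda ∅.
σ2/σ3 boundary: /dg/ splits as /d/ + /g/ (/g/ is the longest suffix that is a licit onset).
σ3/σ4 boundary: /rgmj/ — longest licit onset from the right is /mj/, leaving /rg/ as coda.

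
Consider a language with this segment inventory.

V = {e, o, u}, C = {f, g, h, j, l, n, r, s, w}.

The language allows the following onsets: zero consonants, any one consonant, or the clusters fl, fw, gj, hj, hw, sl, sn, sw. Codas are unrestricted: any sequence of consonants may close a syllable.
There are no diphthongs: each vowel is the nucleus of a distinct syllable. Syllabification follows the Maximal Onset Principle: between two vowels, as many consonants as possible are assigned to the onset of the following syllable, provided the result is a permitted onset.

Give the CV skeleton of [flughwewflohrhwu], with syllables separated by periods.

CCVC.CCVC.CCVCC.CCV

Nuclei (vowels): u, e, o, u → 4 syllables.
Between /u/ (V1) and /e/ (V2): /ghw/ — longest licit onset from the right is /hw/, leaving /g/ as coda.
Between /e/ (V2) and /o/ (V3): /wfl/; trying suffixes from longest down, /fl/ is the first permitted one, so coda /w/ | onset /fl/.
Between /o/ (V3) and /u/ (V4): cluster /hrhw/ — the longest permitted-onset suffix is /hw/; onset = /hw/, preceding coda = /hr/.
Result: flug.hwew.flohr.hwu.
Mapping each syllable to C/V: /flug/ → CCVC, /hwew/ → CCVC, /flohr/ → CCVCC, /hwu/ → CCV.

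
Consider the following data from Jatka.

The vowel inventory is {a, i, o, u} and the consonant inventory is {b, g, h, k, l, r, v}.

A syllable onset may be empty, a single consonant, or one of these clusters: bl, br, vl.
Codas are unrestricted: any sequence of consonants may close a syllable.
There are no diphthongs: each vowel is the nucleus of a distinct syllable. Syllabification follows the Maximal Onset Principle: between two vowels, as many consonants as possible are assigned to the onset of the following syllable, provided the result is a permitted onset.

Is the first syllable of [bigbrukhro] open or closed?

Nuclei (vowels): i, u, o → 3 syllables.
/i…u/ gap (V1→V2): /gbr/; trying suffixes from longest down, /br/ is the first permitted one, so coda /g/ | onset /br/.
/u…o/ gap (V2→V3): cluster /khr/ — the longest permitted-onset suffix is /r/; onset = /r/, preceding coda = /kh/.
Syllabification: big.brukh.ro.
Syllable 1 is /big/ with coda /g/, so it is closed.

closed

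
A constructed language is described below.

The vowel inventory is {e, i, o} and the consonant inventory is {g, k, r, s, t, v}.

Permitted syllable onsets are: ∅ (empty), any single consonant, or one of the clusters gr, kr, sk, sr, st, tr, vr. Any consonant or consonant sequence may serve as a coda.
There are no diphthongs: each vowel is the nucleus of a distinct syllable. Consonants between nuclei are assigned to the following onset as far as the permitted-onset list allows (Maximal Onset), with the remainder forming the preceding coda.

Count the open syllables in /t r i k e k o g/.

Vowels present: i, e, o; each is a nucleus, giving 3 syllables.
/i…e/ gap (V1→V2): just /k/ — single C goes to the following onset.
/e…o/ gap (V2→V3): /k/ is a single consonant, so it becomes the next onset.
Putting it together: tri.ke.kog.
Classifying each syllable: /tri/ (open), /ke/ (open), /kog/ (closed).
Open syllables: 2.

2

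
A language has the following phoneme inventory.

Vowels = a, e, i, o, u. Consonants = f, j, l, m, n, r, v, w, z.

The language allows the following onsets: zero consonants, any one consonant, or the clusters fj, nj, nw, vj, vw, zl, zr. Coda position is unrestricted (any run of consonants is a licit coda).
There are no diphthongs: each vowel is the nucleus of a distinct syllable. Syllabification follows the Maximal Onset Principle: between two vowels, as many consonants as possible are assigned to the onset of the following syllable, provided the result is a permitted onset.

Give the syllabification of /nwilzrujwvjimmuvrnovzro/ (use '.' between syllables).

Nuclei (vowels): i, u, i, u, o, o → 6 syllables.
V1 /i/ – V2 /u/: /lzr/ splits as /l/ + /zr/ (/zr/ is the longest suffix that is a licit onset).
V2 /u/ – V3 /i/: /jwvj/; trying suffixes from longest down, /vj/ is the first permitted one, so coda /jw/ | onset /vj/.
V3 /i/ – V4 /u/: cluster /mm/ — the longest permitted-onset suffix is /m/; onset = /m/, preceding coda = /m/.
V4 /u/ – V5 /o/: cluster /vrn/ — the longest permitted-onset suffix is /n/; onset = /n/, preceding coda = /vr/.
V5 /o/ – V6 /o/: cluster /vzr/ — the longest permitted-onset suffix is /zr/; onset = /zr/, preceding coda = /v/.

nwil.zrujw.vjim.muvr.nov.zro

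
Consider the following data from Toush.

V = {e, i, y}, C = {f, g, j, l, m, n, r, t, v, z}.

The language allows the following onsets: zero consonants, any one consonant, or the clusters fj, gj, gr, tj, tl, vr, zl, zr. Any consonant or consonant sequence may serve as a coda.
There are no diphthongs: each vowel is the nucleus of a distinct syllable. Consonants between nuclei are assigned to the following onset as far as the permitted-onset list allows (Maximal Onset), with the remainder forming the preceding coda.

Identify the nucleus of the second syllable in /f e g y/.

The vowels are e, y — 2 nuclei, so 2 syllables.
The second nucleus (vowel 2 from the left) is /y/.

y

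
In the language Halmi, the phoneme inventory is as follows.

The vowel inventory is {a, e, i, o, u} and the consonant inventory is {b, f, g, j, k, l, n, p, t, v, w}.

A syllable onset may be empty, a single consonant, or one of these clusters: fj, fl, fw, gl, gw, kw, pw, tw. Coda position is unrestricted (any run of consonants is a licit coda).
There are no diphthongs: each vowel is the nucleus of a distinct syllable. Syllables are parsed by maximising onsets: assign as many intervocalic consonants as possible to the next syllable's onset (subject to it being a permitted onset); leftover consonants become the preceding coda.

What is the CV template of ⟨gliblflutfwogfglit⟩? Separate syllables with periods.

CCVCC.CCVC.CCVCC.CCVC

Nuclei (vowels): i, u, o, i → 4 syllables.
V1 /i/ – V2 /u/: /blfl/ — longest licit onset from the right is /fl/, leaving /bl/ as coda.
V2 /u/ – V3 /o/: cluster /tfw/ — the longest permitted-onset suffix is /fw/; onset = /fw/, preceding coda = /t/.
V3 /o/ – V4 /i/: /gfgl/ splits as /gf/ + /gl/ (/gl/ is the longest suffix that is a licit onset).
Result: glibl.flut.fwogf.glit.
Mapping each syllable to C/V: /glibl/ → CCVCC, /flut/ → CCVC, /fwogf/ → CCVCC, /glit/ → CCVC.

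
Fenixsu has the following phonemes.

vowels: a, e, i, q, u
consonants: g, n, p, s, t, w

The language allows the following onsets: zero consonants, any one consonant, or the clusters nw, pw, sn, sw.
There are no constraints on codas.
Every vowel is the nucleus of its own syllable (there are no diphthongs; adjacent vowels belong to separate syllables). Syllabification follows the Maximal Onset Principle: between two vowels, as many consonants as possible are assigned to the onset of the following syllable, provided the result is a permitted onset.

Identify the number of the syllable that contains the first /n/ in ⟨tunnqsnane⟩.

Vowels present: u, q, a, e; each is a nucleus, giving 4 syllables.
/u…q/ gap (V1→V2): /nn/; trying suffixes from longest down, /n/ is the first permitted one, so coda /n/ | onset /n/.
/q…a/ gap (V2→V3): /sn/ — entire cluster is a permitted onset → onset /sn/, coda ∅.
/a…e/ gap (V3→V4): /n/ → onset of the next syllable (single consonants are always licit onsets).
Syllabification: tun.nq.sna.ne.
The first /n/ is in the coda of syllable 1 (/tun/).

1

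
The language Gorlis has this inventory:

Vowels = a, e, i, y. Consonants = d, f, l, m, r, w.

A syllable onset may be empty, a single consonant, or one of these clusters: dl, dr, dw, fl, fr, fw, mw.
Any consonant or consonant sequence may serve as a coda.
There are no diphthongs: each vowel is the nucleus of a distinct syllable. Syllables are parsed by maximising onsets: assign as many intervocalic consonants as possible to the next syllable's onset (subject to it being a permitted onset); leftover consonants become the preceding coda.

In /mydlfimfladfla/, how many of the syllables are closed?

3

The vowels are y, i, a, a — 4 nuclei, so 4 syllables.
σ1/σ2 boundary: /dlf/ — longest licit onset from the right is /f/, leaving /dl/ as coda.
σ2/σ3 boundary: /mfl/ splits as /m/ + /fl/ (/fl/ is the longest suffix that is a licit onset).
σ3/σ4 boundary: /dfl/ splits as /d/ + /fl/ (/fl/ is the longest suffix that is a licit onset).
Syllabification: mydl.fim.flad.fla.
Classifying each syllable: /mydl/ (closed), /fim/ (closed), /flad/ (closed), /fla/ (open).
Closed syllables: 3.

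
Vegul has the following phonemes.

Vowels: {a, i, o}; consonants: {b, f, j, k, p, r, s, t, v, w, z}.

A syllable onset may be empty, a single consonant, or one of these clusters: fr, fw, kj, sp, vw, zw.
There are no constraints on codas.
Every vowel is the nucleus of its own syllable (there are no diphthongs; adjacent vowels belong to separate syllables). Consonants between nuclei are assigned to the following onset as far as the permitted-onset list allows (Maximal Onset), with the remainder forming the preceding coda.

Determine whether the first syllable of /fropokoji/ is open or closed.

open

Nuclei (vowels): o, o, o, i → 4 syllables.
Between /o/ (V1) and /o/ (V2): just /p/ — single C goes to the following onset.
Between /o/ (V2) and /o/ (V3): just /k/ — single C goes to the following onset.
Between /o/ (V3) and /i/ (V4): just /j/ — single C goes to the following onset.
Result: fro.po.ko.ji.
Syllable 1 is /fro/; it ends in its nucleus with no coda, so it is open.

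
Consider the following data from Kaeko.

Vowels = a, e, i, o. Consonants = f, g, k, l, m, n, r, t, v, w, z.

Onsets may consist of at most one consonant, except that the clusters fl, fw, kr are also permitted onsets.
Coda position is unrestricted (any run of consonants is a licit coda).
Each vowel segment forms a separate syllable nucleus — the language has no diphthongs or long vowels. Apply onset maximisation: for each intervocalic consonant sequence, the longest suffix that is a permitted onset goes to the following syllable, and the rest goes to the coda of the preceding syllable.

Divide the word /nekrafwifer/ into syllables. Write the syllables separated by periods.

The vowels are e, a, i, e — 4 nuclei, so 4 syllables.
σ1/σ2 boundary: /kr/ is a licit onset in full, so it all attaches to the next syllable.
σ2/σ3 boundary: /fw/ — entire cluster is a permitted onset → onset /fw/, coda ∅.
σ3/σ4 boundary: just /f/ — single C goes to the following onset.

ne.kra.fwi.fer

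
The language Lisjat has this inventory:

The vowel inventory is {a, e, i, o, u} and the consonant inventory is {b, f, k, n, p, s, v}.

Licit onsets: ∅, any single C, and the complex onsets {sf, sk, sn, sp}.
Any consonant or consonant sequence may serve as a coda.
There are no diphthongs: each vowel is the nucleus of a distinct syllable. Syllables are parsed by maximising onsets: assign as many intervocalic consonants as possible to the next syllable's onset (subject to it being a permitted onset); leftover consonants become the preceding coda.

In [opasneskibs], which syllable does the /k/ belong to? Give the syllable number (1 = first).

4

Vowels present: o, a, e, i; each is a nucleus, giving 4 syllables.
Between /o/ (V1) and /a/ (V2): /p/ is a single consonant, so it becomes the next onset.
Between /a/ (V2) and /e/ (V3): cluster /sn/ — /sn/ is itself a permitted onset, so the whole cluster goes right; preceding coda = ∅.
Between /e/ (V3) and /i/ (V4): cluster /sk/ — /sk/ is itself a permitted onset, so the whole cluster goes right; preceding coda = ∅.
So the parse is o.pa.sne.skibs.
The /k/ is in the onset of syllable 4 (/skibs/).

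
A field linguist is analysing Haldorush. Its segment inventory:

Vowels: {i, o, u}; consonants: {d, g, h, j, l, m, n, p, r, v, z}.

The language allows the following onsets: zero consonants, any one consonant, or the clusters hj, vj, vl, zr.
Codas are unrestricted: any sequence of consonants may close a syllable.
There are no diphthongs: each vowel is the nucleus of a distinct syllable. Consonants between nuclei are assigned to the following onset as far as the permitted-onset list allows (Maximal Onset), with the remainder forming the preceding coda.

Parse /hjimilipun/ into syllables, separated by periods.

Nuclei (vowels): i, i, i, u → 4 syllables.
σ1/σ2 boundary: /m/ is a single consonant, so it becomes the next onset.
σ2/σ3 boundary: /l/ → onset of the next syllable (single consonants are always licit onsets).
σ3/σ4 boundary: /p/ → onset of the next syllable (single consonants are always licit onsets).

hji.mi.li.pun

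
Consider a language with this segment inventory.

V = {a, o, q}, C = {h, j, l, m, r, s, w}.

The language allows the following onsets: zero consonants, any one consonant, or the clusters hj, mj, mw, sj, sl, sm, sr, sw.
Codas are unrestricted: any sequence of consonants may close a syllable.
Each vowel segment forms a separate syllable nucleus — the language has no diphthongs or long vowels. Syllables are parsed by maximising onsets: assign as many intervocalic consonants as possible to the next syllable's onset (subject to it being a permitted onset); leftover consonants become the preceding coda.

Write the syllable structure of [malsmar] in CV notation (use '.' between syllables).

CVC.CCVC

Vowels present: a, a; each is a nucleus, giving 2 syllables.
σ1/σ2 boundary: cluster /lsm/ — the longest permitted-onset suffix is /sm/; onset = /sm/, preceding coda = /l/.
So the parse is mal.smar.
Mapping each syllable to C/V: /mal/ → CVC, /smar/ → CCVC.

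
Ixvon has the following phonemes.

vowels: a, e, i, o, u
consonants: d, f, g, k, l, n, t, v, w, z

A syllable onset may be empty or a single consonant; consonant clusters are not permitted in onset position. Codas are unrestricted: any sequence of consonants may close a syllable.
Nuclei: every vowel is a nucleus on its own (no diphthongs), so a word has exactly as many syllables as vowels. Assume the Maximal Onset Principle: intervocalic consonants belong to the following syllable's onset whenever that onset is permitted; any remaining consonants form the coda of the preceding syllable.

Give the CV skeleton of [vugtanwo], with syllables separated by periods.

CVC.CVC.CV

Nuclei (vowels): u, a, o → 3 syllables.
σ1/σ2 boundary: /gt/; trying suffixes from longest down, /t/ is the first permitted one, so coda /g/ | onset /t/.
σ2/σ3 boundary: /nw/ splits as /n/ + /w/ (/w/ is the longest suffix that is a licit onset).
So the parse is vug.tan.wo.
Mapping each syllable to C/V: /vug/ → CVC, /tan/ → CVC, /wo/ → CV.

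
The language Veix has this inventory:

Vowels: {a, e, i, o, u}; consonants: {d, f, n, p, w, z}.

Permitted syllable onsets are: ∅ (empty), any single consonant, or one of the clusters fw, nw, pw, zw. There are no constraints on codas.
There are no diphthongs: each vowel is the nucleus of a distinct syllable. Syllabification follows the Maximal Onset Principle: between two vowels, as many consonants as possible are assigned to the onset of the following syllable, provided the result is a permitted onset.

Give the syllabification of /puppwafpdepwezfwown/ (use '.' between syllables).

Nuclei (vowels): u, a, e, e, o → 5 syllables.
Between /u/ (V1) and /a/ (V2): cluster /ppw/ — the longest permitted-onset suffix is /pw/; onset = /pw/, preceding coda = /p/.
Between /a/ (V2) and /e/ (V3): /fpd/ splits as /fp/ + /d/ (/d/ is the longest suffix that is a licit onset).
Between /e/ (V3) and /e/ (V4): /pw/ — entire cluster is a permitted onset → onset /pw/, coda ∅.
Between /e/ (V4) and /o/ (V5): cluster /zfw/ — the longest permitted-onset suffix is /fw/; onset = /fw/, preceding coda = /z/.

pup.pwafp.de.pwez.fwown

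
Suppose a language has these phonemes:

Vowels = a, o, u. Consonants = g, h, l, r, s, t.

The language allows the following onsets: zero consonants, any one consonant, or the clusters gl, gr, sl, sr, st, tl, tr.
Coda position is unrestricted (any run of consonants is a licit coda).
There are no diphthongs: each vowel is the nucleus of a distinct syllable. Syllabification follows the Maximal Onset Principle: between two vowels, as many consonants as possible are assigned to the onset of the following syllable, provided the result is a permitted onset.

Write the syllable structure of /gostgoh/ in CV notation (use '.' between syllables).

Nuclei (vowels): o, o → 2 syllables.
σ1/σ2 boundary: /stg/; trying suffixes from longest down, /g/ is the first permitted one, so coda /st/ | onset /g/.
So the parse is gost.goh.
Mapping each syllable to C/V: /gost/ → CVCC, /goh/ → CVC.

CVCC.CVC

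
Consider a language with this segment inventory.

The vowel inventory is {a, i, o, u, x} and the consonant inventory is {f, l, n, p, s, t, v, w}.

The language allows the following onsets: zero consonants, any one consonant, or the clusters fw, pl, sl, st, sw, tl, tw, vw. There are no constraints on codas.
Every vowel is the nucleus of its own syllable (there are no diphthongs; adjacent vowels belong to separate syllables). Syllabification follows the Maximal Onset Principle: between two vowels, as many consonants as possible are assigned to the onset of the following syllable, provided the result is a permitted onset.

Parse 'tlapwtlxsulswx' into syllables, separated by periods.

The vowels are a, x, u, x — 4 nuclei, so 4 syllables.
Between /a/ (V1) and /x/ (V2): /pwtl/ — longest licit onset from the right is /tl/, leaving /pw/ as coda.
Between /x/ (V2) and /u/ (V3): /s/ is a single consonant, so it becomes the next onset.
Between /u/ (V3) and /x/ (V4): /lsw/; trying suffixes from longest down, /sw/ is the first permitted one, so coda /l/ | onset /sw/.

tlapw.tlx.sul.swx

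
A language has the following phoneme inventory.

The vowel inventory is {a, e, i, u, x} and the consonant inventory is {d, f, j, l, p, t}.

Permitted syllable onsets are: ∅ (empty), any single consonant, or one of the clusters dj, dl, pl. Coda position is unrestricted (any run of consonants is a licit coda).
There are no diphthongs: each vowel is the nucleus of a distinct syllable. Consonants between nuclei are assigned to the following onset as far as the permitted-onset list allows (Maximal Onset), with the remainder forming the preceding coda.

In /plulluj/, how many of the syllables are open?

0

Nuclei (vowels): u, u → 2 syllables.
/u…u/ gap (V1→V2): /ll/ — longest licit onset from the right is /l/, leaving /l/ as coda.
Syllabification: plul.luj.
Classifying each syllable: /plul/ (closed), /luj/ (closed).
Open syllables: 0.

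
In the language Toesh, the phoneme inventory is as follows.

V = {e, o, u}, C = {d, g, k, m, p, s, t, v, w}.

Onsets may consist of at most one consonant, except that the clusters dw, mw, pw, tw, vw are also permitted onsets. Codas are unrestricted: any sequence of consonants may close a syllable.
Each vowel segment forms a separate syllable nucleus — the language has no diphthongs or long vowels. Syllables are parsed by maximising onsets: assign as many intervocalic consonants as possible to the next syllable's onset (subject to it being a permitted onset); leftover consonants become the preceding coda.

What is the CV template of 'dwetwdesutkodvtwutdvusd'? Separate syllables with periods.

CCVCC.CV.CVC.CVCC.CCVCC.CVCC

Vowels present: e, e, u, o, u, u; each is a nucleus, giving 6 syllables.
/e…e/ gap (V1→V2): /twd/ — longest licit onset from the right is /d/, leaving /tw/ as coda.
/e…u/ gap (V2→V3): /s/ → onset of the next syllable (single consonants are always licit onsets).
/u…o/ gap (V3→V4): /tk/ — longest licit onset from the right is /k/, leaving /t/ as coda.
/o…u/ gap (V4→V5): /dvtw/ splits as /dv/ + /tw/ (/tw/ is the longest suffix that is a licit onset).
/u…u/ gap (V5→V6): /tdv/; trying suffixes from longest down, /v/ is the first permitted one, so coda /td/ | onset /v/.
Putting it together: dwetw.de.sut.kodv.twutd.vusd.
Mapping each syllable to C/V: /dwetw/ → CCVCC, /de/ → CV, /sut/ → CVC, /kodv/ → CVCC, /twutd/ → CCVCC, /vusd/ → CVCC.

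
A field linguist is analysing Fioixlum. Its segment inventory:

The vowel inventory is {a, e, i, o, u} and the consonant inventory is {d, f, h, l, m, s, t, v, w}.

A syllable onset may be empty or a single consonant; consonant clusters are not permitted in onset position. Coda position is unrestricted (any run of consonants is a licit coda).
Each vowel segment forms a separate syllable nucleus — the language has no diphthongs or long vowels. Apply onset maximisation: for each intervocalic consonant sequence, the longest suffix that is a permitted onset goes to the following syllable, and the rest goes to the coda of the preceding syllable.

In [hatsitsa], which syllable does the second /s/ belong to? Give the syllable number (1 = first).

Vowels present: a, i, a; each is a nucleus, giving 3 syllables.
V1 /a/ – V2 /i/: cluster /ts/ — the longest permitted-onset suffix is /s/; onset = /s/, preceding coda = /t/.
V2 /i/ – V3 /a/: /ts/ — longest licit onset from the right is /s/, leaving /t/ as coda.
So the parse is hat.sit.sa.
The second /s/ is in the onset of syllable 3 (/sa/).

3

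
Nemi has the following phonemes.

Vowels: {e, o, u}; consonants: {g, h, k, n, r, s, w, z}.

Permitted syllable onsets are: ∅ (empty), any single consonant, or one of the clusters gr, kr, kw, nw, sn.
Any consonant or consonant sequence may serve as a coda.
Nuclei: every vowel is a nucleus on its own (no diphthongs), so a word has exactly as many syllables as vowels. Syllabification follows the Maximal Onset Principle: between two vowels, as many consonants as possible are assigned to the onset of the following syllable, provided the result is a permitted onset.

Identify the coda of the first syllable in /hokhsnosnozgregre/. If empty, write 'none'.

kh

Nuclei (vowels): o, o, o, e, e → 5 syllables.
/o…o/ gap (V1→V2): /khsn/ — longest licit onset from the right is /sn/, leaving /kh/ as coda.
/o…o/ gap (V2→V3): /sn/ — entire cluster is a permitted onset → onset /sn/, coda ∅.
/o…e/ gap (V3→V4): /zgr/; trying suffixes from longest down, /gr/ is the first permitted one, so coda /z/ | onset /gr/.
/e…e/ gap (V4→V5): cluster /gr/ — /gr/ is itself a permitted onset, so the whole cluster goes right; preceding coda = ∅.
So the parse is hokh.sno.snoz.gre.gre.
Syllable 1 is /hokh/: onset /h/, nucleus /o/, coda /kh/.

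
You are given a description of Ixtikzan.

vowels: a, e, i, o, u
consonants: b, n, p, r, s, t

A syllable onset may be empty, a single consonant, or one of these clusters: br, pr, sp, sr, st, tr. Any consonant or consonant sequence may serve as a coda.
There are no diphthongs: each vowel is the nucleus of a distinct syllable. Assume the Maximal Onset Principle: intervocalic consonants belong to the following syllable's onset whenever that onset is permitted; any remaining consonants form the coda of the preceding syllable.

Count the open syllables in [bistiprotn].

Nuclei (vowels): i, i, o → 3 syllables.
Between /i/ (V1) and /i/ (V2): cluster /st/ — /st/ is itself a permitted onset, so the whole cluster goes right; preceding coda = ∅.
Between /i/ (V2) and /o/ (V3): /pr/ is a licit onset in full, so it all attaches to the next syllable.
Putting it together: bi.sti.protn.
Classifying each syllable: /bi/ (open), /sti/ (open), /protn/ (closed).
Open syllables: 2.

2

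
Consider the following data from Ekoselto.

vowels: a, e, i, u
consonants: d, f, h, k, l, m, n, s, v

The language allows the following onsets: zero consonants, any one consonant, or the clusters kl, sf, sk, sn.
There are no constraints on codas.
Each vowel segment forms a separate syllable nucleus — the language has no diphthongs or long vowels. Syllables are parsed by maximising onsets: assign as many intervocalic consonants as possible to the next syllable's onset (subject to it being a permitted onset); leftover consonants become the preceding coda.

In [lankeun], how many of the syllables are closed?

The vowels are a, e, u — 3 nuclei, so 3 syllables.
σ1/σ2 boundary: /nk/; trying suffixes from longest down, /k/ is the first permitted one, so coda /n/ | onset /k/.
σ2/σ3 boundary: hiatus — the boundary sits between the two vowels.
So the parse is lan.ke.un.
Classifying each syllable: /lan/ (closed), /ke/ (open), /un/ (closed).
Closed syllables: 2.

2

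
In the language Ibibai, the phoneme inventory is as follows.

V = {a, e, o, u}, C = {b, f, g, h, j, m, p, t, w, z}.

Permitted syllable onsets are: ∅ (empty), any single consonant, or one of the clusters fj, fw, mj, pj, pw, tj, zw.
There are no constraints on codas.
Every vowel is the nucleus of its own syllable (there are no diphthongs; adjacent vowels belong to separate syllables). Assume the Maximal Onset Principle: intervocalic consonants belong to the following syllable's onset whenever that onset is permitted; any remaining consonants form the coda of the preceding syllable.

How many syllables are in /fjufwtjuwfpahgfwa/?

Vowels present: u, u, a, a; each is a nucleus, giving 4 syllables.

4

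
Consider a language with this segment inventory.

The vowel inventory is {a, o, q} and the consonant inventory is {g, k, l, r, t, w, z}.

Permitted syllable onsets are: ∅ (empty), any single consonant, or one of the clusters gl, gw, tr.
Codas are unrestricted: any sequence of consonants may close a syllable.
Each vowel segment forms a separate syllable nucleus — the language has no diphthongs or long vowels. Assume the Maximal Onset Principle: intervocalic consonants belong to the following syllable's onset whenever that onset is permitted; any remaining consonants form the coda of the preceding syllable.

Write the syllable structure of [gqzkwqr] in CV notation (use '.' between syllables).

Nuclei (vowels): q, q → 2 syllables.
σ1/σ2 boundary: /zkw/ splits as /zk/ + /w/ (/w/ is the longest suffix that is a licit onset).
So the parse is gqzk.wqr.
Mapping each syllable to C/V: /gqzk/ → CVCC, /wqr/ → CVC.

CVCC.CVC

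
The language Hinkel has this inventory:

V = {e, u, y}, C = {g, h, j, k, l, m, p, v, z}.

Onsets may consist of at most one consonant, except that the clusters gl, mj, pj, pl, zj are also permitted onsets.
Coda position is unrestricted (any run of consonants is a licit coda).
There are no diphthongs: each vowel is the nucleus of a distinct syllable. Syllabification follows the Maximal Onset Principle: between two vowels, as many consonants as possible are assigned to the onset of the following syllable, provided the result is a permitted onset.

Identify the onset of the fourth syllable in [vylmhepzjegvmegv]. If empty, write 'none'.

Nuclei (vowels): y, e, e, e → 4 syllables.
V1 /y/ – V2 /e/: /lmh/; trying suffixes from longest down, /h/ is the first permitted one, so coda /lm/ | onset /h/.
V2 /e/ – V3 /e/: cluster /pzj/ — the longest permitted-onset suffix is /zj/; onset = /zj/, preceding coda = /p/.
V3 /e/ – V4 /e/: cluster /gvm/ — the longest permitted-onset suffix is /m/; onset = /m/, preceding coda = /gv/.
So the parse is vylm.hep.zjegv.megv.
Syllable 4 is /megv/: onset /m/, nucleus /e/, coda /gv/.

m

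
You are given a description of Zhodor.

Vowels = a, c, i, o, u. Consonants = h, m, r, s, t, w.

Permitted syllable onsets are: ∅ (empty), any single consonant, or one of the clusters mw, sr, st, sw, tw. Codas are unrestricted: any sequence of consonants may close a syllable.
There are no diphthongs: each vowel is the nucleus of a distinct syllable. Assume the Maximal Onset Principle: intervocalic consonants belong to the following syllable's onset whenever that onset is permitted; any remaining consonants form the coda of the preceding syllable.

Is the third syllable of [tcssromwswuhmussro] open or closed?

closed

Nuclei (vowels): c, o, u, u, o → 5 syllables.
Between /c/ (V1) and /o/ (V2): /ssr/ splits as /s/ + /sr/ (/sr/ is the longest suffix that is a licit onset).
Between /o/ (V2) and /u/ (V3): /mwsw/ — longest licit onset from the right is /sw/, leaving /mw/ as coda.
Between /u/ (V3) and /u/ (V4): /hm/ splits as /h/ + /m/ (/m/ is the longest suffix that is a licit onset).
Between /u/ (V4) and /o/ (V5): /ssr/ — longest licit onset from the right is /sr/, leaving /s/ as coda.
Result: tcs.sromw.swuh.mus.sro.
Syllable 3 is /swuh/ with coda /h/, so it is closed.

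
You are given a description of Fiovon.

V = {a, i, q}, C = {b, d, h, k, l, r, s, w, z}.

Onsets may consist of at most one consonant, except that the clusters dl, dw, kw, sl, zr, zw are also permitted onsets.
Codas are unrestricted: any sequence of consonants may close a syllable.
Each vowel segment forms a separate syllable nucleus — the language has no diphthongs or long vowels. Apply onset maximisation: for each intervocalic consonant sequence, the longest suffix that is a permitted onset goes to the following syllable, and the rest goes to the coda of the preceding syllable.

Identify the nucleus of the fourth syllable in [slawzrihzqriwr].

i

Nuclei (vowels): a, i, q, i → 4 syllables.
The fourth nucleus (vowel 4 from the left) is /i/.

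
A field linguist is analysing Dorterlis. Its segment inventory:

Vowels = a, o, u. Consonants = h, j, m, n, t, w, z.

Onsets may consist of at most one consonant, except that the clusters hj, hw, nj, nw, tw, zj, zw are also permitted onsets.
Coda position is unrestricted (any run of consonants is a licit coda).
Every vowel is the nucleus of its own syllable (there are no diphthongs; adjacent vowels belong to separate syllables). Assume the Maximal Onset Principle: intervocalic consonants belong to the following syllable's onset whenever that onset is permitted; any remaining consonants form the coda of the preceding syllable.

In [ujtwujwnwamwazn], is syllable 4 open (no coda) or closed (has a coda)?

Nuclei (vowels): u, u, a, a → 4 syllables.
V1 /u/ – V2 /u/: /jtw/ splits as /j/ + /tw/ (/tw/ is the longest suffix that is a licit onset).
V2 /u/ – V3 /a/: /jwnw/ splits as /jw/ + /nw/ (/nw/ is the longest suffix that is a licit onset).
V3 /a/ – V4 /a/: /mw/; trying suffixes from longest down, /w/ is the first permitted one, so coda /m/ | onset /w/.
So the parse is uj.twujw.nwam.wazn.
Syllable 4 is /wazn/ with coda /zn/, so it is closed.

closed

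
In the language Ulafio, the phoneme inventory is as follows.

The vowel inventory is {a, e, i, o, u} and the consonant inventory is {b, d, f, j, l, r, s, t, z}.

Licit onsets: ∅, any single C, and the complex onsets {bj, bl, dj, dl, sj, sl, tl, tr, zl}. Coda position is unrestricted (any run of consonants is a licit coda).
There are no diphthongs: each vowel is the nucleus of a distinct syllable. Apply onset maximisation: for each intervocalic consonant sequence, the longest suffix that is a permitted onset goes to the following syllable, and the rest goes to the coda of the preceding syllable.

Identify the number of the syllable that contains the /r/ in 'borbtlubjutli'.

Vowels present: o, u, u, i; each is a nucleus, giving 4 syllables.
V1 /o/ – V2 /u/: /rbtl/ — longest licit onset from the right is /tl/, leaving /rb/ as coda.
V2 /u/ – V3 /u/: /bj/ — entire cluster is a permitted onset → onset /bj/, coda ∅.
V3 /u/ – V4 /i/: cluster /tl/ — /tl/ is itself a permitted onset, so the whole cluster goes right; preceding coda = ∅.
So the parse is borb.tlu.bju.tli.
The /r/ is in the coda of syllable 1 (/borb/).

1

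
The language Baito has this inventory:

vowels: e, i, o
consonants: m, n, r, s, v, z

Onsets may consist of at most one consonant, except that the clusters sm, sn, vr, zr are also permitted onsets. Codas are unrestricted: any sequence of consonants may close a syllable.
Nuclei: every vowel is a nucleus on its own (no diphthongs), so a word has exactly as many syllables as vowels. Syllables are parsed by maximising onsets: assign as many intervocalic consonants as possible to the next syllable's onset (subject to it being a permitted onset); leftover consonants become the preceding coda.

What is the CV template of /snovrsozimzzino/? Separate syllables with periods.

The vowels are o, o, i, i, o — 5 nuclei, so 5 syllables.
V1 /o/ – V2 /o/: /vrs/; trying suffixes from longest down, /s/ is the first permitted one, so coda /vr/ | onset /s/.
V2 /o/ – V3 /i/: /z/ is a single consonant, so it becomes the next onset.
V3 /i/ – V4 /i/: /mzz/ splits as /mz/ + /z/ (/z/ is the longest suffix that is a licit onset).
V4 /i/ – V5 /o/: just /n/ — single C goes to the following onset.
So the parse is snovr.so.zimz.zi.no.
Mapping each syllable to C/V: /snovr/ → CCVCC, /so/ → CV, /zimz/ → CVCC, /zi/ → CV, /no/ → CV.

CCVCC.CV.CVCC.CV.CV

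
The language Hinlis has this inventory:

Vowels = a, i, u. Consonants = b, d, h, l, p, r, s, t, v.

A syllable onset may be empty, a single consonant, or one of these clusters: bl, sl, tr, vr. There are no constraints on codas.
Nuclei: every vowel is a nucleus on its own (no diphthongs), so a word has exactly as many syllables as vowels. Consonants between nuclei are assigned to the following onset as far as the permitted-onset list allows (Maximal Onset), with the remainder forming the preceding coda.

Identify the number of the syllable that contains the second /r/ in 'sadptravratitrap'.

Nuclei (vowels): a, a, a, i, a → 5 syllables.
σ1/σ2 boundary: cluster /dptr/ — the longest permitted-onset suffix is /tr/; onset = /tr/, preceding coda = /dp/.
σ2/σ3 boundary: cluster /vr/ — /vr/ is itself a permitted onset, so the whole cluster goes right; preceding coda = ∅.
σ3/σ4 boundary: /t/ → onset of the next syllable (single consonants are always licit onsets).
σ4/σ5 boundary: cluster /tr/ — /tr/ is itself a permitted onset, so the whole cluster goes right; preceding coda = ∅.
Putting it together: sadp.tra.vra.ti.trap.
The second /r/ is in the onset of syllable 3 (/vra/).

3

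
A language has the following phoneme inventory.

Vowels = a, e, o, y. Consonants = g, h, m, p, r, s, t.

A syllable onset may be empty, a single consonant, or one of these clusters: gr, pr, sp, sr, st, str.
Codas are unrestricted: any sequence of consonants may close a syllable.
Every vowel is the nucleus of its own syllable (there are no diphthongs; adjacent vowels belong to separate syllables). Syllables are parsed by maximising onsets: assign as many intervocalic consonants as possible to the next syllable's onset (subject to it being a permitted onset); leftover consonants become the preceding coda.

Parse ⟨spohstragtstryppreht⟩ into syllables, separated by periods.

Vowels present: o, a, y, e; each is a nucleus, giving 4 syllables.
Between /o/ (V1) and /a/ (V2): /hstr/ — longest licit onset from the right is /str/, leaving /h/ as coda.
Between /a/ (V2) and /y/ (V3): /gtstr/; trying suffixes from longest down, /str/ is the first permitted one, so coda /gt/ | onset /str/.
Between /y/ (V3) and /e/ (V4): /ppr/ splits as /p/ + /pr/ (/pr/ is the longest suffix that is a licit onset).

spoh.stragt.stryp.preht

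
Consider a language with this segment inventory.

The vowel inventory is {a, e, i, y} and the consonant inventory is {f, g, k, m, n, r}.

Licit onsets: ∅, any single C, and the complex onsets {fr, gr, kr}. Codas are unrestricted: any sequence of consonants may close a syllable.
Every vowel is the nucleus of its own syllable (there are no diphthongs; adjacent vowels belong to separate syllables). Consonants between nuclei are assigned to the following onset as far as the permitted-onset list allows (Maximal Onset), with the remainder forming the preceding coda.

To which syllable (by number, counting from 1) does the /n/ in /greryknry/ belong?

2

Nuclei (vowels): e, y, y → 3 syllables.
Between /e/ (V1) and /y/ (V2): /r/ is a single consonant, so it becomes the next onset.
Between /y/ (V2) and /y/ (V3): /knr/ splits as /kn/ + /r/ (/r/ is the longest suffix that is a licit onset).
Result: gre.rykn.ry.
The /n/ is in the coda of syllable 2 (/rykn/).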